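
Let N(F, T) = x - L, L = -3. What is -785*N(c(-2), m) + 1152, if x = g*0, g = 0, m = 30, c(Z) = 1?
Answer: -1203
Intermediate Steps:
x = 0 (x = 0*0 = 0)
N(F, T) = 3 (N(F, T) = 0 - 1*(-3) = 0 + 3 = 3)
-785*N(c(-2), m) + 1152 = -785*3 + 1152 = -2355 + 1152 = -1203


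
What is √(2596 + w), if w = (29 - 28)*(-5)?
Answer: √2591 ≈ 50.902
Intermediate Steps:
w = -5 (w = 1*(-5) = -5)
√(2596 + w) = √(2596 - 5) = √2591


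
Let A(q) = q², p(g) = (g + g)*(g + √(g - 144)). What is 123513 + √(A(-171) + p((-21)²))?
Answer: 123513 + 3*√(46467 + 294*√33) ≈ 1.2417e+5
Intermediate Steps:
p(g) = 2*g*(g + √(-144 + g)) (p(g) = (2*g)*(g + √(-144 + g)) = 2*g*(g + √(-144 + g)))
123513 + √(A(-171) + p((-21)²)) = 123513 + √((-171)² + 2*(-21)²*((-21)² + √(-144 + (-21)²))) = 123513 + √(29241 + 2*441*(441 + √(-144 + 441))) = 123513 + √(29241 + 2*441*(441 + √297)) = 123513 + √(29241 + 2*441*(441 + 3*√33)) = 123513 + √(29241 + (388962 + 2646*√33)) = 123513 + √(418203 + 2646*√33)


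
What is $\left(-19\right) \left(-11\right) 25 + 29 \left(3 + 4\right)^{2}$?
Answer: $6646$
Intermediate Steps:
$\left(-19\right) \left(-11\right) 25 + 29 \left(3 + 4\right)^{2} = 209 \cdot 25 + 29 \cdot 7^{2} = 5225 + 29 \cdot 49 = 5225 + 1421 = 6646$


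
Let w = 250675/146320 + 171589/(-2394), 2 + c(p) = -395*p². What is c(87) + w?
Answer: -5512140660511/1843632 ≈ -2.9898e+6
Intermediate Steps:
c(p) = -2 - 395*p²
w = -128983087/1843632 (w = 250675*(1/146320) + 171589*(-1/2394) = 50135/29264 - 9031/126 = -128983087/1843632 ≈ -69.961)
c(87) + w = (-2 - 395*87²) - 128983087/1843632 = (-2 - 395*7569) - 128983087/1843632 = (-2 - 2989755) - 128983087/1843632 = -2989757 - 128983087/1843632 = -5512140660511/1843632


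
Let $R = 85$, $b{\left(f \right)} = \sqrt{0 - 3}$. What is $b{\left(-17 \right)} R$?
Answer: $85 i \sqrt{3} \approx 147.22 i$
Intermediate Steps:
$b{\left(f \right)} = i \sqrt{3}$ ($b{\left(f \right)} = \sqrt{-3} = i \sqrt{3}$)
$b{\left(-17 \right)} R = i \sqrt{3} \cdot 85 = 85 i \sqrt{3}$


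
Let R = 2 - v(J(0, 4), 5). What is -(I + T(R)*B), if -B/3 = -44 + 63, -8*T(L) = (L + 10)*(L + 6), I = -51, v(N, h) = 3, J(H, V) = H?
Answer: -2157/8 ≈ -269.63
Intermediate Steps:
R = -1 (R = 2 - 1*3 = 2 - 3 = -1)
T(L) = -(6 + L)*(10 + L)/8 (T(L) = -(L + 10)*(L + 6)/8 = -(10 + L)*(6 + L)/8 = -(6 + L)*(10 + L)/8)
B = -57 (B = -3*(-44 + 63) = -3*19 = -57)
-(I + T(R)*B) = -(-51 + (-15/2 - 2*(-1) - ⅛*(-1)²)*(-57)) = -(-51 + (-15/2 + 2 - ⅛*1)*(-57)) = -(-51 + (-15/2 + 2 - ⅛)*(-57)) = -(-51 - 45/8*(-57)) = -(-51 + 2565/8) = -1*2157/8 = -2157/8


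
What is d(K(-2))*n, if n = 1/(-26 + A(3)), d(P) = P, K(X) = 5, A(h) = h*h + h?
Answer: -5/14 ≈ -0.35714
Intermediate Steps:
A(h) = h + h² (A(h) = h² + h = h + h²)
n = -1/14 (n = 1/(-26 + 3*(1 + 3)) = 1/(-26 + 3*4) = 1/(-26 + 12) = 1/(-14) = -1/14 ≈ -0.071429)
d(K(-2))*n = 5*(-1/14) = -5/14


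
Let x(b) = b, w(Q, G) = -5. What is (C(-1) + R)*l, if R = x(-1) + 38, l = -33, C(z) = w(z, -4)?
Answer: -1056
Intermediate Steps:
C(z) = -5
R = 37 (R = -1 + 38 = 37)
(C(-1) + R)*l = (-5 + 37)*(-33) = 32*(-33) = -1056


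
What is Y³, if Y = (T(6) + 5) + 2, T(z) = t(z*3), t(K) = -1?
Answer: 216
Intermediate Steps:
T(z) = -1
Y = 6 (Y = (-1 + 5) + 2 = 4 + 2 = 6)
Y³ = 6³ = 216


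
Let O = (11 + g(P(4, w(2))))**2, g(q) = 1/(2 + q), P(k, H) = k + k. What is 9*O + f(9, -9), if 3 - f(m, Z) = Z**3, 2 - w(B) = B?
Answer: 184089/100 ≈ 1840.9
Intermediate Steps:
w(B) = 2 - B
f(m, Z) = 3 - Z**3
P(k, H) = 2*k
O = 12321/100 (O = (11 + 1/(2 + 2*4))**2 = (11 + 1/(2 + 8))**2 = (11 + 1/10)**2 = (111/10)**2 = 12321/100 ≈ 123.21)
9*O + f(9, -9) = 9*(12321/100) + (3 - 1*(-9)**3) = 110889/100 + (3 - 1*(-729)) = 110889/100 + (3 + 729) = 110889/100 + 732 = 184089/100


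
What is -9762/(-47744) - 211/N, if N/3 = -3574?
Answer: 28685537/127977792 ≈ 0.22414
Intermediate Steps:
N = -10722 (N = 3*(-3574) = -10722)
-9762/(-47744) - 211/N = -9762/(-47744) - 211/(-10722) = -9762*(-1/47744) - 211*(-1/10722) = 4881/23872 + 211/10722 = 28685537/127977792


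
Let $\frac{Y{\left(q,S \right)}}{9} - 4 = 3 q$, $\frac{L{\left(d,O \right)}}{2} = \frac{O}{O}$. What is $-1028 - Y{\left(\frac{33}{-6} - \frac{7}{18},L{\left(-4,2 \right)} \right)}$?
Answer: $-905$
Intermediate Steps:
$L{\left(d,O \right)} = 2$ ($L{\left(d,O \right)} = 2 \frac{O}{O} = 2 \cdot 1 = 2$)
$Y{\left(q,S \right)} = 36 + 27 q$ ($Y{\left(q,S \right)} = 36 + 9 \cdot 3 q = 36 + 27 q$)
$-1028 - Y{\left(\frac{33}{-6} - \frac{7}{18},L{\left(-4,2 \right)} \right)} = -1028 - \left(36 + 27 \left(\frac{33}{-6} - \frac{7}{18}\right)\right) = -1028 - \left(36 + 27 \left(33 \left(- \frac{1}{6}\right) - \frac{7}{18}\right)\right) = -1028 - \left(36 + 27 \left(- \frac{11}{2} - \frac{7}{18}\right)\right) = -1028 - \left(36 + 27 \left(- \frac{53}{9}\right)\right) = -1028 - \left(36 - 159\right) = -1028 - -123 = -1028 + 123 = -905$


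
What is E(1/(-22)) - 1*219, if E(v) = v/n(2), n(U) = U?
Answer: -9637/44 ≈ -219.02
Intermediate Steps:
E(v) = v/2
E(1/(-22)) - 1*219 = (1/2)/(-22) - 1*219 = (1/2)*(-1/22) - 219 = -1/44 - 219 = -9637/44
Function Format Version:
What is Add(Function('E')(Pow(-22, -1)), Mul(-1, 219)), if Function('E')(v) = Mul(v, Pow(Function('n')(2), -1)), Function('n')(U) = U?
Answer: Rational(-9637, 44) ≈ -219.02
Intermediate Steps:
Function('E')(v) = Mul(Rational(1, 2), v) (Function('E')(v) = Mul(v, Pow(2, -1)) = Mul(v, Rational(1, 2)) = Mul(Rational(1, 2), v))
Add(Function('E')(Pow(-22, -1)), Mul(-1, 219)) = Add(Mul(Rational(1, 2), Pow(-22, -1)), Mul(-1, 219)) = Add(Mul(Rational(1, 2), Rational(-1, 22)), -219) = Add(Rational(-1, 44), -219) = Rational(-9637, 44)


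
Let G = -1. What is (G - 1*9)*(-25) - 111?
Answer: 139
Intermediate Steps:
(G - 1*9)*(-25) - 111 = (-1 - 1*9)*(-25) - 111 = (-1 - 9)*(-25) - 111 = -10*(-25) - 111 = 250 - 111 = 139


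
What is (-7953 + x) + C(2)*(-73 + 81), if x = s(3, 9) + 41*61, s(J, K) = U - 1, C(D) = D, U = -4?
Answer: -5441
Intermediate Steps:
s(J, K) = -5 (s(J, K) = -4 - 1 = -5)
x = 2496 (x = -5 + 41*61 = -5 + 2501 = 2496)
(-7953 + x) + C(2)*(-73 + 81) = (-7953 + 2496) + 2*(-73 + 81) = -5457 + 2*8 = -5457 + 16 = -5441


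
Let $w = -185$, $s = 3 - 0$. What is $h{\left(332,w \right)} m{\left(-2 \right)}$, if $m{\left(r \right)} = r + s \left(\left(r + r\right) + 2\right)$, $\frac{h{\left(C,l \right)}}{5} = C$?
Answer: $-13280$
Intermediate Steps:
$s = 3$ ($s = 3 + 0 = 3$)
$h{\left(C,l \right)} = 5 C$
$m{\left(r \right)} = 6 + 7 r$ ($m{\left(r \right)} = r + 3 \left(\left(r + r\right) + 2\right) = r + 3 \left(2 r + 2\right) = r + 3 \left(2 + 2 r\right) = r + \left(6 + 6 r\right) = 6 + 7 r$)
$h{\left(332,w \right)} m{\left(-2 \right)} = 5 \cdot 332 \left(6 + 7 \left(-2\right)\right) = 1660 \left(6 - 14\right) = 1660 \left(-8\right) = -13280$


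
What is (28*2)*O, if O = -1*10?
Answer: -560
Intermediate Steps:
O = -10
(28*2)*O = (28*2)*(-10) = 56*(-10) = -560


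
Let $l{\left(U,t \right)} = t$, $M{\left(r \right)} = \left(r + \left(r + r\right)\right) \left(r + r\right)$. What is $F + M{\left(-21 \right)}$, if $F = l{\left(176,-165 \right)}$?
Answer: $2481$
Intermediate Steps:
$M{\left(r \right)} = 6 r^{2}$ ($M{\left(r \right)} = \left(r + 2 r\right) 2 r = 3 r 2 r = 6 r^{2}$)
$F = -165$
$F + M{\left(-21 \right)} = -165 + 6 \left(-21\right)^{2} = -165 + 6 \cdot 441 = -165 + 2646 = 2481$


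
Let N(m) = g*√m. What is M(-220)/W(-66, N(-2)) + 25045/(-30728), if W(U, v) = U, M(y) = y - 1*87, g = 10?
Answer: 3890263/1014024 ≈ 3.8365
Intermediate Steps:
M(y) = -87 + y (M(y) = y - 87 = -87 + y)
N(m) = 10*√m
M(-220)/W(-66, N(-2)) + 25045/(-30728) = (-87 - 220)/(-66) + 25045/(-30728) = -307*(-1/66) + 25045*(-1/30728) = 307/66 - 25045/30728 = 3890263/1014024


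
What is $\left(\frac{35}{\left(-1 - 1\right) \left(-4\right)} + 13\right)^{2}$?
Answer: $\frac{19321}{64} \approx 301.89$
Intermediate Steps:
$\left(\frac{35}{\left(-1 - 1\right) \left(-4\right)} + 13\right)^{2} = \left(\frac{35}{\left(-2\right) \left(-4\right)} + 13\right)^{2} = \left(\frac{35}{8} + 13\right)^{2} = \left(\frac{139}{8}\right)^{2} = \frac{19321}{64}$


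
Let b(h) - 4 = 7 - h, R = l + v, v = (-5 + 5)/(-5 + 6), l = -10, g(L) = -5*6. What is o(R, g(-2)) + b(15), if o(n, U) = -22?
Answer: -26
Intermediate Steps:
g(L) = -30
v = 0 (v = 0/1 = 0*1 = 0)
R = -10 (R = -10 + 0 = -10)
b(h) = 11 - h (b(h) = 4 + (7 - h) = 11 - h)
o(R, g(-2)) + b(15) = -22 + (11 - 1*15) = -22 + (11 - 15) = -22 - 4 = -26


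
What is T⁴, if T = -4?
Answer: 256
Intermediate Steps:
T⁴ = (-4)⁴ = 256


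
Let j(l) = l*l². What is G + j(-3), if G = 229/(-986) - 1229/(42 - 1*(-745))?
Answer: -22343531/775982 ≈ -28.794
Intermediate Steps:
j(l) = l³
G = -1392017/775982 (G = 229*(-1/986) - 1229/(42 + 745) = -229/986 - 1229/787 = -1392017/775982 ≈ -1.7939)
G + j(-3) = -1392017/775982 + (-3)³ = -1392017/775982 - 27 = -22343531/775982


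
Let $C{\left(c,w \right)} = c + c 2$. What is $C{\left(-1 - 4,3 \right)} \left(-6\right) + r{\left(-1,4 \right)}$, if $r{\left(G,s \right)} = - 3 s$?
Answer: $78$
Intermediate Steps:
$C{\left(c,w \right)} = 3 c$ ($C{\left(c,w \right)} = c + 2 c = 3 c$)
$C{\left(-1 - 4,3 \right)} \left(-6\right) + r{\left(-1,4 \right)} = 3 \left(-1 - 4\right) \left(-6\right) - 12 = 3 \left(-5\right) \left(-6\right) - 12 = \left(-15\right) \left(-6\right) - 12 = 90 - 12 = 78$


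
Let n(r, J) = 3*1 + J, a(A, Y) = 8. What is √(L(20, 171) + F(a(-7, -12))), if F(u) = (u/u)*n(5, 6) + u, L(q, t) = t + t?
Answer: √359 ≈ 18.947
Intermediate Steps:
L(q, t) = 2*t
n(r, J) = 3 + J
F(u) = 9 + u (F(u) = (u/u)*(3 + 6) + u = 1*9 + u = 9 + u)
√(L(20, 171) + F(a(-7, -12))) = √(2*171 + (9 + 8)) = √(342 + 17) = √359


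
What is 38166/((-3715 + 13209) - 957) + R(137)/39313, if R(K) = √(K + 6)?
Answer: 38166/8537 + √143/39313 ≈ 4.4710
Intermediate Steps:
R(K) = √(6 + K)
38166/((-3715 + 13209) - 957) + R(137)/39313 = 38166/((-3715 + 13209) - 957) + √(6 + 137)/39313 = 38166/(9494 - 957) + √143*(1/39313) = 38166/8537 + √143/39313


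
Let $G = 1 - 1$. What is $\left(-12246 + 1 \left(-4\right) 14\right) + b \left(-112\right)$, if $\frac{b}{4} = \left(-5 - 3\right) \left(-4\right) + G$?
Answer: $-26638$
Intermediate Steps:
$G = 0$
$b = 128$ ($b = 4 \left(\left(-5 - 3\right) \left(-4\right) + 0\right) = 4 \left(\left(-8\right) \left(-4\right) + 0\right) = 4 \left(32 + 0\right) = 4 \cdot 32 = 128$)
$\left(-12246 + 1 \left(-4\right) 14\right) + b \left(-112\right) = \left(-12246 + 1 \left(-4\right) 14\right) + 128 \left(-112\right) = \left(-12246 - 56\right) - 14336 = -12302 - 14336 = -26638$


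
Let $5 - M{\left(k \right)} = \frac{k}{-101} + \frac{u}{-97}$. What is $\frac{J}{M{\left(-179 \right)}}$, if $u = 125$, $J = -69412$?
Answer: $- \frac{97147052}{6321} \approx -15369.0$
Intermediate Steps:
$M{\left(k \right)} = \frac{610}{97} + \frac{k}{101}$ ($M{\left(k \right)} = 5 - \left(\frac{k}{-101} + \frac{125}{-97}\right) = 5 - \left(k \left(- \frac{1}{101}\right) + 125 \left(- \frac{1}{97}\right)\right) = 5 - \left(- \frac{k}{101} - \frac{125}{97}\right) = 5 - \left(- \frac{125}{97} - \frac{k}{101}\right) = 5 + \left(\frac{125}{97} + \frac{k}{101}\right) = \frac{610}{97} + \frac{k}{101}$)
$\frac{J}{M{\left(-179 \right)}} = - \frac{69412}{\frac{610}{97} + \frac{1}{101} \left(-179\right)} = - \frac{69412}{\frac{610}{97} - \frac{179}{101}} = - \frac{69412}{\frac{44247}{9797}} = \left(-69412\right) \frac{9797}{44247} = - \frac{97147052}{6321}$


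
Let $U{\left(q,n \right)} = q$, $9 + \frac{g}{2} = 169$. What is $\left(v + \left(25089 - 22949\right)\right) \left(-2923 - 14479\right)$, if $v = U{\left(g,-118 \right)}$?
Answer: $-42808920$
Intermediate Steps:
$g = 320$ ($g = -18 + 2 \cdot 169 = -18 + 338 = 320$)
$v = 320$
$\left(v + \left(25089 - 22949\right)\right) \left(-2923 - 14479\right) = \left(320 + \left(25089 - 22949\right)\right) \left(-2923 - 14479\right) = \left(320 + \left(25089 - 22949\right)\right) \left(-17402\right) = \left(320 + 2140\right) \left(-17402\right) = 2460 \left(-17402\right) = -42808920$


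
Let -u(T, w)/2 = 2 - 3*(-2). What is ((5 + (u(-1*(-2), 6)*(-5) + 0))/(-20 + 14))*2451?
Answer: -69445/2 ≈ -34723.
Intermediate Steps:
u(T, w) = -16 (u(T, w) = -2*(2 - 3*(-2)) = -2*(2 + 6) = -2*8 = -16)
((5 + (u(-1*(-2), 6)*(-5) + 0))/(-20 + 14))*2451 = ((5 + (-16*(-5) + 0))/(-20 + 14))*2451 = ((5 + (80 + 0))/(-6))*2451 = ((5 + 80)*(-⅙))*2451 = (85*(-⅙))*2451 = -85/6*2451 = -69445/2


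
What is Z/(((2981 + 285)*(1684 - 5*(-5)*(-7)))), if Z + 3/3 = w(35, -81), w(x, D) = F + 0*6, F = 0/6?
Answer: -1/4928394 ≈ -2.0291e-7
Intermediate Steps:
F = 0 (F = 0*(⅙) = 0)
w(x, D) = 0 (w(x, D) = 0 + 0*6 = 0 + 0 = 0)
Z = -1 (Z = -1 + 0 = -1)
Z/(((2981 + 285)*(1684 - 5*(-5)*(-7)))) = -1/((2981 + 285)*(1684 - 5*(-5)*(-7))) = -1/(3266*(1684 + 25*(-7))) = -1/(3266*(1684 - 175)) = -1/(3266*1509) = -1/4928394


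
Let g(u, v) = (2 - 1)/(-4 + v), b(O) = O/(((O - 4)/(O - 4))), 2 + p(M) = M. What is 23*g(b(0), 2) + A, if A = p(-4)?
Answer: -35/2 ≈ -17.500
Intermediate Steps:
p(M) = -2 + M
A = -6 (A = -2 - 4 = -6)
b(O) = O (b(O) = O/(((-4 + O)/(-4 + O))) = O/1 = O*1 = O)
g(u, v) = 1/(-4 + v)
23*g(b(0), 2) + A = 23/(-4 + 2) - 6 = 23/(-2) - 6 = 23*(-1/2) - 6 = -23/2 - 6 = -35/2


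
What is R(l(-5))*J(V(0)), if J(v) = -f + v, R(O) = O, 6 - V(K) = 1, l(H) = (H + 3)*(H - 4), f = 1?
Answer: 72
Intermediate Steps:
l(H) = (-4 + H)*(3 + H) (l(H) = (3 + H)*(-4 + H) = (-4 + H)*(3 + H))
V(K) = 5 (V(K) = 6 - 1*1 = 6 - 1 = 5)
J(v) = -1 + v (J(v) = -1*1 + v = -1 + v)
R(l(-5))*J(V(0)) = (-12 + (-5)² - 1*(-5))*(-1 + 5) = (-12 + 25 + 5)*4 = 18*4 = 72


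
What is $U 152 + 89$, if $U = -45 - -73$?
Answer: $4345$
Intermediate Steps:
$U = 28$ ($U = -45 + 73 = 28$)
$U 152 + 89 = 28 \cdot 152 + 89 = 4256 + 89 = 4345$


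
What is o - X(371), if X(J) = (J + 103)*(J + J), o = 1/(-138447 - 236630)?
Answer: -131917581517/375077 ≈ -3.5171e+5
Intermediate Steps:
o = -1/375077 (o = 1/(-375077) = -1/375077 ≈ -2.6661e-6)
X(J) = 2*J*(103 + J) (X(J) = (103 + J)*(2*J) = 2*J*(103 + J))
o - X(371) = -1/375077 - 2*371*(103 + 371) = -1/375077 - 2*371*474 = -1/375077 - 1*351708 = -1/375077 - 351708 = -131917581517/375077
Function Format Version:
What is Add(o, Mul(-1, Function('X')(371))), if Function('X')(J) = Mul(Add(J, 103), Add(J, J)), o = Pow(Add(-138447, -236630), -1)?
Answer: Rational(-131917581517, 375077) ≈ -3.5171e+5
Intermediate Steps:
o = Rational(-1, 375077) (o = Pow(-375077, -1) = Rational(-1, 375077) ≈ -2.6661e-6)
Function('X')(J) = Mul(2, J, Add(103, J)) (Function('X')(J) = Mul(Add(103, J), Mul(2, J)) = Mul(2, J, Add(103, J)))
Add(o, Mul(-1, Function('X')(371))) = Add(Rational(-1, 375077), Mul(-1, Mul(2, 371, Add(103, 371)))) = Add(Rational(-1, 375077), Mul(-1, Mul(2, 371, 474))) = Add(Rational(-1, 375077), Mul(-1, 351708)) = Add(Rational(-1, 375077), -351708) = Rational(-131917581517, 375077)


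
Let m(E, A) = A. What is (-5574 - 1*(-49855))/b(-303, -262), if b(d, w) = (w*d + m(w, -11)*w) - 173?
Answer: 44281/82095 ≈ 0.53939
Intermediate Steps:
b(d, w) = -173 - 11*w + d*w (b(d, w) = (w*d - 11*w) - 173 = (d*w - 11*w) - 173 = (-11*w + d*w) - 173 = -173 - 11*w + d*w)
(-5574 - 1*(-49855))/b(-303, -262) = (-5574 - 1*(-49855))/(-173 - 11*(-262) - 303*(-262)) = (-5574 + 49855)/(-173 + 2882 + 79386) = 44281/82095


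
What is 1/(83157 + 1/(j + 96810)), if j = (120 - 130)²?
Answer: 96910/8058744871 ≈ 1.2025e-5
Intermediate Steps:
j = 100 (j = (-10)² = 100)
1/(83157 + 1/(j + 96810)) = 1/(83157 + 1/(100 + 96810)) = 1/(83157 + 1/96910) = 1/(8058744871/96910) = 96910/8058744871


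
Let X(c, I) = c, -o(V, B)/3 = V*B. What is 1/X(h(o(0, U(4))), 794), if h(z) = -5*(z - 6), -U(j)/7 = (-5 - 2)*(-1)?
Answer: 1/30 ≈ 0.033333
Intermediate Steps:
U(j) = -49 (U(j) = -7*(-5 - 2)*(-1) = -(-49)*(-1) = -7*7 = -49)
o(V, B) = -3*B*V (o(V, B) = -3*V*B = -3*B*V)
h(z) = 30 - 5*z (h(z) = -5*(-6 + z) = 30 - 5*z)
1/X(h(o(0, U(4))), 794) = 1/(30 - (-15)*(-49)*0) = 1/(30 - 5*0) = 1/(30 + 0) = 1/30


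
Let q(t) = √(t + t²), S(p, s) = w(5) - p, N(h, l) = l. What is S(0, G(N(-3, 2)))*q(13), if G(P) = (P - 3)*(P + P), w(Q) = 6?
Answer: 6*√182 ≈ 80.944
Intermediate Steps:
G(P) = 2*P*(-3 + P) (G(P) = (-3 + P)*(2*P) = 2*P*(-3 + P))
S(p, s) = 6 - p
S(0, G(N(-3, 2)))*q(13) = (6 - 1*0)*√(13*(1 + 13)) = (6 + 0)*√(13*14) = 6*√182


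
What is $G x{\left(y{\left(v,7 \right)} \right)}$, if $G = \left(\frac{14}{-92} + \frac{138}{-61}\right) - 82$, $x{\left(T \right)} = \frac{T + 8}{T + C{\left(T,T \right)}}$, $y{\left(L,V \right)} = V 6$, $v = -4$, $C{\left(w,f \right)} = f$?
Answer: $- \frac{5921675}{117852} \approx -50.247$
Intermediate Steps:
$y{\left(L,V \right)} = 6 V$
$x{\left(T \right)} = \frac{8 + T}{2 T}$ ($x{\left(T \right)} = \frac{T + 8}{T + T} = \frac{8 + T}{2 T}$)
$G = - \frac{236867}{2806}$ ($G = \left(14 \left(- \frac{1}{92}\right) + 138 \left(- \frac{1}{61}\right)\right) - 82 = \left(- \frac{7}{46} - \frac{138}{61}\right) - 82 = - \frac{6775}{2806} - 82 = - \frac{236867}{2806} \approx -84.414$)
$G x{\left(y{\left(v,7 \right)} \right)} = - \frac{236867 \frac{8 + 6 \cdot 7}{2 \cdot 6 \cdot 7}}{2806} = - \frac{236867 \frac{8 + 42}{2 \cdot 42}}{2806} = - \frac{236867 \cdot \frac{1}{2} \cdot \frac{1}{42} \cdot 50}{2806} = \left(- \frac{236867}{2806}\right) \frac{25}{42} = - \frac{5921675}{117852}$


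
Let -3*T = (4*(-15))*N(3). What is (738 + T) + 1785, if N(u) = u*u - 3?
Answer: 2643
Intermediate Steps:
N(u) = -3 + u² (N(u) = u² - 3 = -3 + u²)
T = 120 (T = -4*(-15)*(-3 + 3²)/3 = -(-20)*(-3 + 9) = -(-20)*6 = -⅓*(-360) = 120)
(738 + T) + 1785 = (738 + 120) + 1785 = 858 + 1785 = 2643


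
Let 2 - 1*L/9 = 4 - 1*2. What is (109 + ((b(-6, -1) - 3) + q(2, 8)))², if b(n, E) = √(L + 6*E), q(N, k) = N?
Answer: (108 + I*√6)² ≈ 11658.0 + 529.09*I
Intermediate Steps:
L = 0 (L = 18 - 9*(4 - 1*2) = 18 - 9*(4 - 2) = 18 - 9*2 = 18 - 18 = 0)
b(n, E) = √6*√E (b(n, E) = √(0 + 6*E) = √(6*E) = √6*√E)
(109 + ((b(-6, -1) - 3) + q(2, 8)))² = (109 + ((√6*√(-1) - 3) + 2))² = (109 + ((√6*I - 3) + 2))² = (109 + ((I*√6 - 3) + 2))² = (109 + ((-3 + I*√6) + 2))² = (109 + (-1 + I*√6))² = (108 + I*√6)²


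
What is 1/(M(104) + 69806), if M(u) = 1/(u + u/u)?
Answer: 105/7329631 ≈ 1.4325e-5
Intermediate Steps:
M(u) = 1/(1 + u) (M(u) = 1/(u + 1) = 1/(1 + u))
1/(M(104) + 69806) = 1/(1/(1 + 104) + 69806) = 1/(1/105 + 69806) = 1/(7329631/105) = 105/7329631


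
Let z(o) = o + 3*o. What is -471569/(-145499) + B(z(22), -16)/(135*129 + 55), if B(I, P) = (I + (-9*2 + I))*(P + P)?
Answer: 3751333743/1270933765 ≈ 2.9516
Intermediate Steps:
z(o) = 4*o
B(I, P) = 2*P*(-18 + 2*I) (B(I, P) = (I + (-18 + I))*(2*P) = (-18 + 2*I)*(2*P) = 2*P*(-18 + 2*I))
-471569/(-145499) + B(z(22), -16)/(135*129 + 55) = -471569/(-145499) + (4*(-16)*(-9 + 4*22))/(135*129 + 55) = -471569*(-1/145499) + (4*(-16)*(-9 + 88))/(17415 + 55) = 471569/145499 + (4*(-16)*79)/17470 = 471569/145499 - 5056*1/17470 = 471569/145499 - 2528/8735 = 3751333743/1270933765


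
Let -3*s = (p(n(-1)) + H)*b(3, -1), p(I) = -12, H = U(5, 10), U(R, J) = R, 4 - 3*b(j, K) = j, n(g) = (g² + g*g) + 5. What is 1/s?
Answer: 9/7 ≈ 1.2857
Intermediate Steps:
n(g) = 5 + 2*g² (n(g) = (g² + g²) + 5 = 2*g² + 5 = 5 + 2*g²)
b(j, K) = 4/3 - j/3
H = 5
s = 7/9 (s = -(-12 + 5)*(4/3 - ⅓*3)/3 = -(-7)*(4/3 - 1)/3 = -(-7)/(3*3) = -⅓*(-7/3) = 7/9 ≈ 0.77778)
1/s = 1/(7/9) = 9/7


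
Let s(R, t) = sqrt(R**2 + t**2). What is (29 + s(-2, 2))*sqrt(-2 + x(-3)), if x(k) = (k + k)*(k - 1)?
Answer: sqrt(22)*(29 + 2*sqrt(2)) ≈ 149.29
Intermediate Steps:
x(k) = 2*k*(-1 + k) (x(k) = (2*k)*(-1 + k) = 2*k*(-1 + k))
(29 + s(-2, 2))*sqrt(-2 + x(-3)) = (29 + sqrt((-2)**2 + 2**2))*sqrt(-2 + 2*(-3)*(-1 - 3)) = (29 + sqrt(4 + 4))*sqrt(-2 + 2*(-3)*(-4)) = (29 + sqrt(8))*sqrt(-2 + 24) = (29 + 2*sqrt(2))*sqrt(22) = sqrt(22)*(29 + 2*sqrt(2))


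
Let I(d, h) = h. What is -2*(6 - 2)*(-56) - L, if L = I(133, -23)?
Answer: 471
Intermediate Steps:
L = -23
-2*(6 - 2)*(-56) - L = -2*(6 - 2)*(-56) - 1*(-23) = -2*4*(-56) + 23 = -8*(-56) + 23 = 448 + 23 = 471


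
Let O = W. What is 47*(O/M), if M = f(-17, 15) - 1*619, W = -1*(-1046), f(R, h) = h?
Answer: -24581/302 ≈ -81.394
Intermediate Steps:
W = 1046
O = 1046
M = -604 (M = 15 - 1*619 = 15 - 619 = -604)
47*(O/M) = 47*(1046/(-604)) = 47*(1046*(-1/604)) = 47*(-523/302) = -24581/302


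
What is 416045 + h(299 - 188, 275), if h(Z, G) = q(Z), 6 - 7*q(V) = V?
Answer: 416030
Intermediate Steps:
q(V) = 6/7 - V/7
h(Z, G) = 6/7 - Z/7
416045 + h(299 - 188, 275) = 416045 + (6/7 - (299 - 188)/7) = 416045 + (6/7 - 1/7*111) = 416045 + (6/7 - 111/7) = 416045 - 15 = 416030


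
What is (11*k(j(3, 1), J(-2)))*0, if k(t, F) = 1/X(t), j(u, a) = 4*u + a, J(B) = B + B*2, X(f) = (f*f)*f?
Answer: 0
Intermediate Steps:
X(f) = f³ (X(f) = f²*f = f³)
J(B) = 3*B (J(B) = B + 2*B = 3*B)
j(u, a) = a + 4*u
k(t, F) = t⁻³ (k(t, F) = 1/(t³) = t⁻³)
(11*k(j(3, 1), J(-2)))*0 = (11/(1 + 4*3)³)*0 = (11/(1 + 12)³)*0 = (11/13³)*0 = (11*(1/2197))*0 = (11/2197)*0 = 0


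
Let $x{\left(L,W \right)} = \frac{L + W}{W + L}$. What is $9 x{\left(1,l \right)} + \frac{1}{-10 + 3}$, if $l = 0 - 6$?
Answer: $\frac{62}{7} \approx 8.8571$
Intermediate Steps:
$l = -6$ ($l = 0 - 6 = -6$)
$x{\left(L,W \right)} = 1$ ($x{\left(L,W \right)} = \frac{L + W}{L + W} = 1$)
$9 x{\left(1,l \right)} + \frac{1}{-10 + 3} = 9 \cdot 1 + \frac{1}{-10 + 3} = 9 + \frac{1}{-7} = 9 - \frac{1}{7} = \frac{62}{7}$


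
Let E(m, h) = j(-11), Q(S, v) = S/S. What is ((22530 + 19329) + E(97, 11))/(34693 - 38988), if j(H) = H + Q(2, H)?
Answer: -41849/4295 ≈ -9.7437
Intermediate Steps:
Q(S, v) = 1
j(H) = 1 + H (j(H) = H + 1 = 1 + H)
E(m, h) = -10 (E(m, h) = 1 - 11 = -10)
((22530 + 19329) + E(97, 11))/(34693 - 38988) = ((22530 + 19329) - 10)/(34693 - 38988) = (41859 - 10)/(-4295) = 41849*(-1/4295) = -41849/4295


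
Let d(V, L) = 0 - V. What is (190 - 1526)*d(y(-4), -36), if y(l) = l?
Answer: -5344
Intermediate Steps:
d(V, L) = -V
(190 - 1526)*d(y(-4), -36) = (190 - 1526)*(-1*(-4)) = -1336*4 = -5344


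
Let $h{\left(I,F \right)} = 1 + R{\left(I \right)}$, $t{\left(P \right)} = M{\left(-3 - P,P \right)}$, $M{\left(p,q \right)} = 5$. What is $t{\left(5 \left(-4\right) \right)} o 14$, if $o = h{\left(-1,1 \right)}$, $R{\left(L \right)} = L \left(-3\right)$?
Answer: $280$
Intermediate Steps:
$R{\left(L \right)} = - 3 L$
$t{\left(P \right)} = 5$
$h{\left(I,F \right)} = 1 - 3 I$
$o = 4$ ($o = 1 - -3 = 1 + 3 = 4$)
$t{\left(5 \left(-4\right) \right)} o 14 = 5 \cdot 4 \cdot 14 = 20 \cdot 14 = 280$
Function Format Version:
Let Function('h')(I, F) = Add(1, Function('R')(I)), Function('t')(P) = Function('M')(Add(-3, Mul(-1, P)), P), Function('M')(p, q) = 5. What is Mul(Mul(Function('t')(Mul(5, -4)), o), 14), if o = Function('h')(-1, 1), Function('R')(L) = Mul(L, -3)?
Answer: 280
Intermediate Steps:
Function('R')(L) = Mul(-3, L)
Function('t')(P) = 5
Function('h')(I, F) = Add(1, Mul(-3, I))
o = 4 (o = Add(1, Mul(-3, -1)) = Add(1, 3) = 4)
Mul(Mul(Function('t')(Mul(5, -4)), o), 14) = Mul(Mul(5, 4), 14) = Mul(20, 14) = 280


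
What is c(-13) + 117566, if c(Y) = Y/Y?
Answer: 117567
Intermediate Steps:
c(Y) = 1
c(-13) + 117566 = 1 + 117566 = 117567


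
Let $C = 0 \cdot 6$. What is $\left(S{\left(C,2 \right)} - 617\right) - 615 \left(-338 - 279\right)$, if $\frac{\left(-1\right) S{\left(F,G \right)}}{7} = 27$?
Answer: $378649$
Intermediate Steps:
$C = 0$
$S{\left(F,G \right)} = -189$ ($S{\left(F,G \right)} = \left(-7\right) 27 = -189$)
$\left(S{\left(C,2 \right)} - 617\right) - 615 \left(-338 - 279\right) = \left(-189 - 617\right) - 615 \left(-338 - 279\right) = \left(-189 - 617\right) - -379455 = -806 + 379455 = 378649$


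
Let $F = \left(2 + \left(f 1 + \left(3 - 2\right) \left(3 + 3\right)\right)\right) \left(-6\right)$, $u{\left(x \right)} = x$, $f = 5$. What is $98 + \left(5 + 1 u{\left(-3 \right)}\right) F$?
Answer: $-58$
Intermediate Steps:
$F = -78$ ($F = \left(2 + \left(5 \cdot 1 + \left(3 - 2\right) \left(3 + 3\right)\right)\right) \left(-6\right) = \left(2 + \left(5 + 1 \cdot 6\right)\right) \left(-6\right) = \left(2 + \left(5 + 6\right)\right) \left(-6\right) = \left(2 + 11\right) \left(-6\right) = 13 \left(-6\right) = -78$)
$98 + \left(5 + 1 u{\left(-3 \right)}\right) F = 98 + \left(5 + 1 \left(-3\right)\right) \left(-78\right) = 98 + \left(5 - 3\right) \left(-78\right) = 98 + 2 \left(-78\right) = 98 - 156 = -58$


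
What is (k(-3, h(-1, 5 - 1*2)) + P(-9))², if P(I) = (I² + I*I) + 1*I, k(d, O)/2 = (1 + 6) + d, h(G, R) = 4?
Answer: 25921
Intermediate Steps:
k(d, O) = 14 + 2*d (k(d, O) = 2*((1 + 6) + d) = 2*(7 + d) = 14 + 2*d)
P(I) = I + 2*I² (P(I) = (I² + I²) + I = 2*I² + I = I + 2*I²)
(k(-3, h(-1, 5 - 1*2)) + P(-9))² = ((14 + 2*(-3)) - 9*(1 + 2*(-9)))² = ((14 - 6) - 9*(1 - 18))² = (8 - 9*(-17))² = (8 + 153)² = 161² = 25921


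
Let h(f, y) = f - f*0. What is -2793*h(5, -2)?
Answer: -13965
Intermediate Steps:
h(f, y) = f (h(f, y) = f - 1*0 = f + 0 = f)
-2793*h(5, -2) = -2793*5 = -13965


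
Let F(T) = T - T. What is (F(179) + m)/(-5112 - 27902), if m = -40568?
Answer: 20284/16507 ≈ 1.2288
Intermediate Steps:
F(T) = 0
(F(179) + m)/(-5112 - 27902) = (0 - 40568)/(-5112 - 27902) = -40568/(-33014) = -40568*(-1/33014) = 20284/16507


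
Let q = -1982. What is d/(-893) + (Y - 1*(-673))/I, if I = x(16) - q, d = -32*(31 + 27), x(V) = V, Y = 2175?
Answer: 3125776/892107 ≈ 3.5038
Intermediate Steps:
d = -1856 (d = -32*58 = -1856)
I = 1998 (I = 16 - 1*(-1982) = 16 + 1982 = 1998)
d/(-893) + (Y - 1*(-673))/I = -1856/(-893) + (2175 - 1*(-673))/1998 = -1856*(-1/893) + (2175 + 673)*(1/1998) = 1856/893 + 2848*(1/1998) = 1856/893 + 1424/999 = 3125776/892107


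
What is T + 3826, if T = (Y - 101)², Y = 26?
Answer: 9451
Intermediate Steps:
T = 5625 (T = (26 - 101)² = (-75)² = 5625)
T + 3826 = 5625 + 3826 = 9451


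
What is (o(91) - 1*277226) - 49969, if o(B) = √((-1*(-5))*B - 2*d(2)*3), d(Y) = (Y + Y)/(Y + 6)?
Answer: -327195 + 2*√113 ≈ -3.2717e+5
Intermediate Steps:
d(Y) = 2*Y/(6 + Y) (d(Y) = (2*Y)/(6 + Y) = 2*Y/(6 + Y))
o(B) = √(-3 + 5*B) (o(B) = √((-1*(-5))*B - 4*2/(6 + 2)*3) = √(5*B - 4*2/8*3) = √(5*B - 2*½*3) = √(5*B - 1*3) = √(5*B - 3) = √(-3 + 5*B))
(o(91) - 1*277226) - 49969 = (√(-3 + 5*91) - 1*277226) - 49969 = (√(-3 + 455) - 277226) - 49969 = (√452 - 277226) - 49969 = (2*√113 - 277226) - 49969 = (-277226 + 2*√113) - 49969 = -327195 + 2*√113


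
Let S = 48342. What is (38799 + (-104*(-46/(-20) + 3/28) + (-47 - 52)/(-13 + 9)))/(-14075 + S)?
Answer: 5400277/4797380 ≈ 1.1257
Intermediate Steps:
(38799 + (-104*(-46/(-20) + 3/28) + (-47 - 52)/(-13 + 9)))/(-14075 + S) = (38799 + (-104*(-46/(-20) + 3/28) + (-47 - 52)/(-13 + 9)))/(-14075 + 48342) = (38799 + (-104*(-46*(-1/20) + 3*(1/28)) - 99/(-4)))/34267 = (38799 + (-104*(23/10 + 3/28) - 99*(-1/4)))*(1/34267) = (38799 + (-104*337/140 + 99/4))*(1/34267) = (38799 + (-8762/35 + 99/4))*(1/34267) = (38799 - 31583/140)*(1/34267) = (5400277/140)*(1/34267) = 5400277/4797380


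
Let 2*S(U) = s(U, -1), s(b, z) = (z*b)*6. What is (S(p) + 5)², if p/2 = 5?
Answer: 625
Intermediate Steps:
p = 10 (p = 2*5 = 10)
s(b, z) = 6*b*z (s(b, z) = (b*z)*6 = 6*b*z)
S(U) = -3*U (S(U) = (6*U*(-1))/2 = (-6*U)/2 = -3*U)
(S(p) + 5)² = (-3*10 + 5)² = (-30 + 5)² = (-25)² = 625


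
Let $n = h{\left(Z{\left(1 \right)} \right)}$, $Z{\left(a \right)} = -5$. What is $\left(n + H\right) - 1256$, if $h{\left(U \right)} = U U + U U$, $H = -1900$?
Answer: $-3106$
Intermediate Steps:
$h{\left(U \right)} = 2 U^{2}$ ($h{\left(U \right)} = U^{2} + U^{2} = 2 U^{2}$)
$n = 50$ ($n = 2 \left(-5\right)^{2} = 2 \cdot 25 = 50$)
$\left(n + H\right) - 1256 = \left(50 - 1900\right) - 1256 = -1850 - 1256 = -3106$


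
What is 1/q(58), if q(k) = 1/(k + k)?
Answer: 116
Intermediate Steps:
q(k) = 1/(2*k)
1/q(58) = 1/((1/2)/58) = 1/((1/2)*(1/58)) = 1/(1/116) = 116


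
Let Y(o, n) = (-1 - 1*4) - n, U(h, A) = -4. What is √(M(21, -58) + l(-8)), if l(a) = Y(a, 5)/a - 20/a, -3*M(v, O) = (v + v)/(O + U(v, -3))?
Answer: √15283/62 ≈ 1.9939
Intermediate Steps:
Y(o, n) = -5 - n (Y(o, n) = (-1 - 4) - n = -5 - n)
M(v, O) = -2*v/(3*(-4 + O)) (M(v, O) = -(v + v)/(3*(O - 4)) = -2*v/(3*(-4 + O)))
l(a) = -30/a (l(a) = (-5 - 1*5)/a - 20/a = (-5 - 5)/a - 20/a = -10/a - 20/a = -30/a)
√(M(21, -58) + l(-8)) = √(-2*21/(-12 + 3*(-58)) - 30/(-8)) = √(-2*21/(-12 - 174) - 30*(-⅛)) = √(-2*21/(-186) + 15/4) = √(-2*21*(-1/186) + 15/4) = √(7/31 + 15/4) = √(493/124) = √15283/62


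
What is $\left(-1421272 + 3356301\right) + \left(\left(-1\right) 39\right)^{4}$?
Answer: $4248470$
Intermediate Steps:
$\left(-1421272 + 3356301\right) + \left(\left(-1\right) 39\right)^{4} = 1935029 + \left(-39\right)^{4} = 1935029 + 2313441 = 4248470$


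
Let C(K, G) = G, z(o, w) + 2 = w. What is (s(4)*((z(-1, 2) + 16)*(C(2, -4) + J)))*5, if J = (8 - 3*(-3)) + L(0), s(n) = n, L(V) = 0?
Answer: 4160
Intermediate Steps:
z(o, w) = -2 + w
J = 17 (J = (8 - 3*(-3)) + 0 = (8 + 9) + 0 = 17 + 0 = 17)
(s(4)*((z(-1, 2) + 16)*(C(2, -4) + J)))*5 = (4*(((-2 + 2) + 16)*(-4 + 17)))*5 = (4*((0 + 16)*13))*5 = (4*(16*13))*5 = (4*208)*5 = 832*5 = 4160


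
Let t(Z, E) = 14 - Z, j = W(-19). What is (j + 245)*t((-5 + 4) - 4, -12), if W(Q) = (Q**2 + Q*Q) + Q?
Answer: 18012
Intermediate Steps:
W(Q) = Q + 2*Q**2 (W(Q) = (Q**2 + Q**2) + Q = 2*Q**2 + Q = Q + 2*Q**2)
j = 703 (j = -19*(1 + 2*(-19)) = -19*(1 - 38) = -19*(-37) = 703)
(j + 245)*t((-5 + 4) - 4, -12) = (703 + 245)*(14 - ((-5 + 4) - 4)) = 948*(14 - (-1 - 4)) = 948*(14 - 1*(-5)) = 948*(14 + 5) = 948*19 = 18012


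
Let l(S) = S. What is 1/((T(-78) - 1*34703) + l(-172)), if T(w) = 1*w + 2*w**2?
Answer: -1/22785 ≈ -4.3889e-5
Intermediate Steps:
T(w) = w + 2*w**2
1/((T(-78) - 1*34703) + l(-172)) = 1/((-78*(1 + 2*(-78)) - 1*34703) - 172) = 1/((-78*(1 - 156) - 34703) - 172) = 1/((-78*(-155) - 34703) - 172) = 1/((12090 - 34703) - 172) = 1/(-22613 - 172) = 1/(-22785) = -1/22785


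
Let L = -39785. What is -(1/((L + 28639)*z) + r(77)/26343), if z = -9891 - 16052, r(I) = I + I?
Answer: -44530770755/7617359740554 ≈ -0.0058460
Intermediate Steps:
r(I) = 2*I
z = -25943
-(1/((L + 28639)*z) + r(77)/26343) = -(1/((-39785 + 28639)*(-25943)) + (2*77)/26343) = -(-1/25943/(-11146) + 154*(1/26343)) = -(-1/11146*(-1/25943) + 154/26343) = -(1/289160678 + 154/26343) = -1*44530770755/7617359740554 = -44530770755/7617359740554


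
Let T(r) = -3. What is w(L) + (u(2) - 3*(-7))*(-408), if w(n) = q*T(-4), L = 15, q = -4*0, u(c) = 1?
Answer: -8976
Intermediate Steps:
q = 0
w(n) = 0 (w(n) = 0*(-3) = 0)
w(L) + (u(2) - 3*(-7))*(-408) = 0 + (1 - 3*(-7))*(-408) = 0 + (1 + 21)*(-408) = 0 + 22*(-408) = 0 - 8976 = -8976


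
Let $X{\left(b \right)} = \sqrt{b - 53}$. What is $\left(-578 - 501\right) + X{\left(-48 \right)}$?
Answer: $-1079 + i \sqrt{101} \approx -1079.0 + 10.05 i$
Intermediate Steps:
$X{\left(b \right)} = \sqrt{-53 + b}$
$\left(-578 - 501\right) + X{\left(-48 \right)} = \left(-578 - 501\right) + \sqrt{-53 - 48} = \left(-578 - 501\right) + \sqrt{-101} = -1079 + i \sqrt{101}$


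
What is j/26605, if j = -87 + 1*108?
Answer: 21/26605 ≈ 0.00078933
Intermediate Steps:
j = 21 (j = -87 + 108 = 21)
j/26605 = 21/26605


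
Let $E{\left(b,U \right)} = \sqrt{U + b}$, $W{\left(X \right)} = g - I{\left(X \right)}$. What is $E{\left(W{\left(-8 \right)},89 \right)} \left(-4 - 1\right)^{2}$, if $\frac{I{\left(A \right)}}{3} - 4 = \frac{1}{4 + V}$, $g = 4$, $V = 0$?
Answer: $\frac{25 \sqrt{321}}{2} \approx 223.96$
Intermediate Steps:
$I{\left(A \right)} = \frac{51}{4}$ ($I{\left(A \right)} = 12 + \frac{3}{4 + 0} = 12 + \frac{3}{4} = \frac{51}{4}$)
$W{\left(X \right)} = - \frac{35}{4}$ ($W{\left(X \right)} = 4 - \frac{51}{4} = - \frac{35}{4}$)
$E{\left(W{\left(-8 \right)},89 \right)} \left(-4 - 1\right)^{2} = \sqrt{89 - \frac{35}{4}} \left(-4 - 1\right)^{2} = \sqrt{\frac{321}{4}} \left(-5\right)^{2} = \frac{\sqrt{321}}{2} \cdot 25 = \frac{25 \sqrt{321}}{2}$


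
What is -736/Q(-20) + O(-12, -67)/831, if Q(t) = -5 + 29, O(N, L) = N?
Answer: -25496/831 ≈ -30.681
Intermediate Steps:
Q(t) = 24
-736/Q(-20) + O(-12, -67)/831 = -736/24 - 12/831 = -736*1/24 - 12*1/831 = -92/3 - 4/277 = -25496/831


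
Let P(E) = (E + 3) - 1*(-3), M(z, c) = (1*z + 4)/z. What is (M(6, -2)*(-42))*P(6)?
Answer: -840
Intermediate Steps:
M(z, c) = (4 + z)/z (M(z, c) = (z + 4)/z = (4 + z)/z)
P(E) = 6 + E (P(E) = (3 + E) + 3 = 6 + E)
(M(6, -2)*(-42))*P(6) = (((4 + 6)/6)*(-42))*(6 + 6) = (((1/6)*10)*(-42))*12 = ((5/3)*(-42))*12 = -70*12 = -840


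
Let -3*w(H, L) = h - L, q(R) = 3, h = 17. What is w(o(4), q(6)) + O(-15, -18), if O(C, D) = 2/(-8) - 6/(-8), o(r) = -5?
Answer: -25/6 ≈ -4.1667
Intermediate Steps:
w(H, L) = -17/3 + L/3 (w(H, L) = -(17 - L)/3 = -17/3 + L/3)
O(C, D) = 1/2 (O(C, D) = 2*(-1/8) - 6*(-1/8) = -1/4 + 3/4 = 1/2)
w(o(4), q(6)) + O(-15, -18) = (-17/3 + (1/3)*3) + 1/2 = (-17/3 + 1) + 1/2 = -14/3 + 1/2 = -25/6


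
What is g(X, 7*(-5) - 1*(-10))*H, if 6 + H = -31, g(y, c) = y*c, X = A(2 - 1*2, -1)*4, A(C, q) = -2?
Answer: -7400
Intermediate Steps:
X = -8 (X = -2*4 = -8)
g(y, c) = c*y
H = -37 (H = -6 - 31 = -37)
g(X, 7*(-5) - 1*(-10))*H = ((7*(-5) - 1*(-10))*(-8))*(-37) = ((-35 + 10)*(-8))*(-37) = -25*(-8)*(-37) = 200*(-37) = -7400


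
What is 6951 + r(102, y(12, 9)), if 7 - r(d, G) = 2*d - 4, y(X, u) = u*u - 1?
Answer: 6758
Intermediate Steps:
y(X, u) = -1 + u² (y(X, u) = u² - 1 = -1 + u²)
r(d, G) = 11 - 2*d (r(d, G) = 7 - (2*d - 4) = 7 - (-4 + 2*d) = 7 + (4 - 2*d) = 11 - 2*d)
6951 + r(102, y(12, 9)) = 6951 + (11 - 2*102) = 6951 + (11 - 204) = 6951 - 193 = 6758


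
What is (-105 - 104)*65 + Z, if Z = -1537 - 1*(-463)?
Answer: -14659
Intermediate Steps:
Z = -1074 (Z = -1537 + 463 = -1074)
(-105 - 104)*65 + Z = (-105 - 104)*65 - 1074 = -209*65 - 1074 = -13585 - 1074 = -14659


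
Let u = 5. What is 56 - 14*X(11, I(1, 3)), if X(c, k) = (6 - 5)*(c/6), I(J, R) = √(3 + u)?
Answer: 91/3 ≈ 30.333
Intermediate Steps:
I(J, R) = 2*√2 (I(J, R) = √(3 + 5) = √8 = 2*√2)
X(c, k) = c/6 (X(c, k) = 1*(c*(⅙)) = 1*(c/6) = c/6)
56 - 14*X(11, I(1, 3)) = 56 - 7*11/3 = 56 - 14*11/6 = 56 - 77/3 = 91/3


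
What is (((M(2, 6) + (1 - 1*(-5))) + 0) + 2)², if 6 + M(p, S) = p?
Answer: 16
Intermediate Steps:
M(p, S) = -6 + p
(((M(2, 6) + (1 - 1*(-5))) + 0) + 2)² = ((((-6 + 2) + (1 - 1*(-5))) + 0) + 2)² = (((-4 + (1 + 5)) + 0) + 2)² = (((-4 + 6) + 0) + 2)² = ((2 + 0) + 2)² = (2 + 2)² = 4² = 16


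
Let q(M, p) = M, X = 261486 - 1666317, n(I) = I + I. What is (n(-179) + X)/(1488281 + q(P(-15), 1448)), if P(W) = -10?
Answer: -1405189/1488271 ≈ -0.94418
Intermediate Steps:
n(I) = 2*I
X = -1404831
(n(-179) + X)/(1488281 + q(P(-15), 1448)) = (2*(-179) - 1404831)/(1488281 - 10) = (-358 - 1404831)/1488271 = -1405189*1/1488271 = -1405189/1488271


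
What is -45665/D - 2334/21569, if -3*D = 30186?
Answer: 961463677/217027278 ≈ 4.4302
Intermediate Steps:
D = -10062 (D = -1/3*30186 = -10062)
-45665/D - 2334/21569 = -45665/(-10062) - 2334/21569 = -45665*(-1/10062) - 2334*1/21569 = 45665/10062 - 2334/21569 = 961463677/217027278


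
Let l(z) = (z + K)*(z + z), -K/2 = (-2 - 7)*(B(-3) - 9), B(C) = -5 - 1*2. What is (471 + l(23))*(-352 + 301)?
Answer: 597669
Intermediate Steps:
B(C) = -7 (B(C) = -5 - 2 = -7)
K = -288 (K = -2*(-2 - 7)*(-7 - 9) = -(-18)*(-16) = -2*144 = -288)
l(z) = 2*z*(-288 + z) (l(z) = (z - 288)*(z + z) = (-288 + z)*(2*z) = 2*z*(-288 + z))
(471 + l(23))*(-352 + 301) = (471 + 2*23*(-288 + 23))*(-352 + 301) = (471 + 2*23*(-265))*(-51) = (471 - 12190)*(-51) = -11719*(-51) = 597669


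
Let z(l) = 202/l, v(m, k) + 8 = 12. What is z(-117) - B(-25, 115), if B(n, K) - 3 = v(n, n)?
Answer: -1021/117 ≈ -8.7265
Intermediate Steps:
v(m, k) = 4 (v(m, k) = -8 + 12 = 4)
B(n, K) = 7 (B(n, K) = 3 + 4 = 7)
z(-117) - B(-25, 115) = 202/(-117) - 1*7 = 202*(-1/117) - 7 = -202/117 - 7 = -1021/117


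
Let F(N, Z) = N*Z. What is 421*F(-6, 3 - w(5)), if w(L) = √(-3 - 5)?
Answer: -7578 + 5052*I*√2 ≈ -7578.0 + 7144.6*I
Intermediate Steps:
w(L) = 2*I*√2 (w(L) = √(-8) = 2*I*√2)
421*F(-6, 3 - w(5)) = 421*(-6*(3 - 2*I*√2)) = 421*(-18 + 12*I*√2) = -7578 + 5052*I*√2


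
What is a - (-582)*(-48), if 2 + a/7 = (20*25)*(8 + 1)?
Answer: 3550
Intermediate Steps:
a = 31486 (a = -14 + 7*((20*25)*(8 + 1)) = -14 + 7*(500*9) = -14 + 7*4500 = -14 + 31500 = 31486)
a - (-582)*(-48) = 31486 - (-582)*(-48) = 31486 - 1*27936 = 31486 - 27936 = 3550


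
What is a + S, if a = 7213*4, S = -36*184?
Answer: 22228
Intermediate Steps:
S = -6624
a = 28852
a + S = 28852 - 6624 = 22228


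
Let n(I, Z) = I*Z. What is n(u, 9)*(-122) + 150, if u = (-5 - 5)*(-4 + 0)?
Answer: -43770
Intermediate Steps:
u = 40 (u = -10*(-4) = 40)
n(u, 9)*(-122) + 150 = (40*9)*(-122) + 150 = 360*(-122) + 150 = -43920 + 150 = -43770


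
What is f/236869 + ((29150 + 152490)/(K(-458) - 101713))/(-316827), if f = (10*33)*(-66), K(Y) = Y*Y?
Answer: -745648092460220/8108848794831813 ≈ -0.091955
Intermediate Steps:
K(Y) = Y**2
f = -21780 (f = 330*(-66) = -21780)
f/236869 + ((29150 + 152490)/(K(-458) - 101713))/(-316827) = -21780/236869 + ((29150 + 152490)/((-458)**2 - 101713))/(-316827) = -21780*1/236869 + (181640/(209764 - 101713))*(-1/316827) = -21780/236869 + (181640/108051)*(-1/316827) = -21780/236869 - 181640/34233474177 = -745648092460220/8108848794831813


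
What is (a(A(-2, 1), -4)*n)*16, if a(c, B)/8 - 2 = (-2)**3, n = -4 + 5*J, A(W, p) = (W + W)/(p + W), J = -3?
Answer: 14592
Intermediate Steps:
A(W, p) = 2*W/(W + p) (A(W, p) = (2*W)/(W + p) = 2*W/(W + p))
n = -19 (n = -4 + 5*(-3) = -4 - 15 = -19)
a(c, B) = -48 (a(c, B) = 16 + 8*(-2)**3 = 16 + 8*(-8) = 16 - 64 = -48)
(a(A(-2, 1), -4)*n)*16 = -48*(-19)*16 = 912*16 = 14592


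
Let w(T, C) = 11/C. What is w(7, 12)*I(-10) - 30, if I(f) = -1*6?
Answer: -71/2 ≈ -35.500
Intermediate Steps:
I(f) = -6
w(7, 12)*I(-10) - 30 = (11/12)*(-6) - 30 = -11/2 - 30 = -71/2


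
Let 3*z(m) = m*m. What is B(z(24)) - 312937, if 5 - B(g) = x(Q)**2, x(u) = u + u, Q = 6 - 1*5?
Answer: -312936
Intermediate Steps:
Q = 1 (Q = 6 - 5 = 1)
x(u) = 2*u
z(m) = m**2/3 (z(m) = (m*m)/3 = m**2/3)
B(g) = 1 (B(g) = 5 - (2*1)**2 = 5 - 1*2**2 = 5 - 1*4 = 5 - 4 = 1)
B(z(24)) - 312937 = 1 - 312937 = -312936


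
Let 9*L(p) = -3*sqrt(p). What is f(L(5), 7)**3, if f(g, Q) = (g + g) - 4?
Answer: -272/3 - 904*sqrt(5)/27 ≈ -165.53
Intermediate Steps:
L(p) = -sqrt(p)/3 (L(p) = (-3*sqrt(p))/9 = -sqrt(p)/3)
f(g, Q) = -4 + 2*g (f(g, Q) = 2*g - 4 = -4 + 2*g)
f(L(5), 7)**3 = (-4 + 2*(-sqrt(5)/3))**3 = (-4 - 2*sqrt(5)/3)**3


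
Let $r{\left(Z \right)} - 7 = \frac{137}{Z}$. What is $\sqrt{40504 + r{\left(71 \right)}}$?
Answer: $\frac{3 \sqrt{22691742}}{71} \approx 201.28$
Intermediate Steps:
$r{\left(Z \right)} = 7 + \frac{137}{Z}$
$\sqrt{40504 + r{\left(71 \right)}} = \sqrt{40504 + \left(7 + \frac{137}{71}\right)} = \sqrt{40504 + \frac{634}{71}} = \sqrt{\frac{2876418}{71}} = \frac{3 \sqrt{22691742}}{71}$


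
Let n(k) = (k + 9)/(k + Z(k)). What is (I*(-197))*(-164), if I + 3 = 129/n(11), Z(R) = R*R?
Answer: 137050536/5 ≈ 2.7410e+7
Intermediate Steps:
Z(R) = R²
n(k) = (9 + k)/(k + k²) (n(k) = (k + 9)/(k + k²) = (9 + k)/(k + k²))
I = 4242/5 (I = -3 + 129/(((9 + 11)/(11*(1 + 11)))) = -3 + 129/(((1/11)*20/12)) = -3 + 129/(((1/11)*(1/12)*20)) = -3 + 129/(5/33) = -3 + 129*(33/5) = -3 + 4257/5 = 4242/5 ≈ 848.40)
(I*(-197))*(-164) = ((4242/5)*(-197))*(-164) = -835674/5*(-164) = 137050536/5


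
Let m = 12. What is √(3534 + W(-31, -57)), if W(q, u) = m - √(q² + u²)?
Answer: √(3546 - √4210) ≈ 59.001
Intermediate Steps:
W(q, u) = 12 - √(q² + u²)
√(3534 + W(-31, -57)) = √(3534 + (12 - √((-31)² + (-57)²))) = √(3534 + (12 - √(961 + 3249))) = √(3534 + (12 - √4210)) = √(3546 - √4210)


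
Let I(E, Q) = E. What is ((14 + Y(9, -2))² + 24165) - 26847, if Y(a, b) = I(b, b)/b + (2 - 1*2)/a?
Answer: -2457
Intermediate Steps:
Y(a, b) = 1 (Y(a, b) = b/b + (2 - 1*2)/a = 1 + (2 - 2)/a = 1 + 0/a = 1 + 0 = 1)
((14 + Y(9, -2))² + 24165) - 26847 = ((14 + 1)² + 24165) - 26847 = (15² + 24165) - 26847 = (225 + 24165) - 26847 = 24390 - 26847 = -2457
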